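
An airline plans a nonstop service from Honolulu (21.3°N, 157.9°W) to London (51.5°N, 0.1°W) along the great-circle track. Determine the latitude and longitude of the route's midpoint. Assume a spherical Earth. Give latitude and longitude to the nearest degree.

≈ (70°N, 124°W)

The haversine formula gives a central angle δ ≈ 1.826 rad (104.6°) between the endpoints.
Interpolate at f = 1/2 with slerp weights a = sin((1−f)δ)/sin δ ≈ 0.818, b = sin(fδ)/sin δ ≈ 0.818.
p = a·p₁ + b·p₂ ≈ (-0.197, -0.288, 0.937); φ = arcsin(p_z) ≈ 69.60°, λ = atan2(p_y, p_x) ≈ -124.40°.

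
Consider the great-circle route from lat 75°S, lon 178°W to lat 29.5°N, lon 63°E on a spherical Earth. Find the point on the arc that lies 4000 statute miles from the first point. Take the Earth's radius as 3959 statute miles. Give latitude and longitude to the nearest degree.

≈ lat 36°S, lon 82°E

Write both endpoints as unit vectors p₁, p₂ with components (cos φ cos λ, cos φ sin λ, sin φ).
The central angle between the endpoints is δ = arccos(p₁·p₂) ≈ 2.195 rad (125.8°). The total great-circle distance is δ·R ≈ 2.195 × 3959 ≈ 8692 mi, so the target fraction is f = 4000/8692 ≈ 0.460.
Interpolate at f ≈ 0.460 with slerp weights a = sin((1−f)δ)/sin δ ≈ 1.142, b = sin(fδ)/sin δ ≈ 1.044.
p = a·p₁ + b·p₂ ≈ (0.117, 0.799, -0.589); φ = arcsin(p_z) ≈ -36.10°, λ = atan2(p_y, p_x) ≈ 81.66°.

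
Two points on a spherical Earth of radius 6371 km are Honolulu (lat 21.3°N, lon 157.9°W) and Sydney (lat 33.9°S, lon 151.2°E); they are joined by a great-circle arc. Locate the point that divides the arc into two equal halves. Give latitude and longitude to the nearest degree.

≈ lat 7°S, lon 178°E

Write both endpoints as unit vectors p₁, p₂ with components (cos φ cos λ, cos φ sin λ, sin φ).
The central angle between the endpoints is δ = arccos(p₁·p₂) ≈ 1.282 rad (73.4°).
Interpolate at f = 1/2 with slerp weights a = sin((1−f)δ)/sin δ ≈ 0.624, b = sin(fδ)/sin δ ≈ 0.624.
p = a·p₁ + b·p₂ ≈ (-0.992, 0.031, -0.121); φ = arcsin(p_z) ≈ -6.97°, λ = atan2(p_y, p_x) ≈ 178.22°.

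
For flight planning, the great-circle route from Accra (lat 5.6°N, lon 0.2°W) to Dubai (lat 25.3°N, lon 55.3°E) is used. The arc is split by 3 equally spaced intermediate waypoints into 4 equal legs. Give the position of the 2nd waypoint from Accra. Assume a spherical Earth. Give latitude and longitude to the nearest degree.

Write both endpoints as unit vectors p₁, p₂ with components (cos φ cos λ, cos φ sin λ, sin φ).
The central angle between the endpoints is δ = arccos(p₁·p₂) ≈ 0.987 rad (56.5°).
Interpolate at f = 2/4 with slerp weights a = sin((1−f)δ)/sin δ ≈ 0.568, b = sin(fδ)/sin δ ≈ 0.568.
p = a·p₁ + b·p₂ ≈ (0.857, 0.420, 0.298); φ = arcsin(p_z) ≈ 17.34°, λ = atan2(p_y, p_x) ≈ 26.10°.

≈ lat 17°N, lon 26°E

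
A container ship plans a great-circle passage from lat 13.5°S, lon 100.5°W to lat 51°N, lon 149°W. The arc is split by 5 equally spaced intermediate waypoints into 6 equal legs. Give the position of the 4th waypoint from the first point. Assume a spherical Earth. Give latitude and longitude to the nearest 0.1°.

≈ lat 31.3°N, lon 126.7°W

The haversine formula gives a central angle δ ≈ 1.345 rad (77.1°) between the endpoints.
Interpolate at f = 4/6 with slerp weights a = sin((1−f)δ)/sin δ ≈ 0.445, b = sin(fδ)/sin δ ≈ 0.802.
p = a·p₁ + b·p₂ ≈ (-0.511, -0.685, 0.519); φ = arcsin(p_z) ≈ 31.27°, λ = atan2(p_y, p_x) ≈ -126.73°.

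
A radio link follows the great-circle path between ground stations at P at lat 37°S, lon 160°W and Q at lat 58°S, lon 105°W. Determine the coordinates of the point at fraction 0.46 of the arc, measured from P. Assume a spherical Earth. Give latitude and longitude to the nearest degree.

≈ lat 50°S, lon 141°W

The haversine formula gives a central angle δ ≈ 0.718 rad (41.1°) between the endpoints.
Interpolate at f = 0.46 with slerp weights a = sin((1−f)δ)/sin δ ≈ 0.575, b = sin(fδ)/sin δ ≈ 0.493.
p = a·p₁ + b·p₂ ≈ (-0.499, -0.409, -0.764); φ = arcsin(p_z) ≈ -49.81°, λ = atan2(p_y, p_x) ≈ -140.63°.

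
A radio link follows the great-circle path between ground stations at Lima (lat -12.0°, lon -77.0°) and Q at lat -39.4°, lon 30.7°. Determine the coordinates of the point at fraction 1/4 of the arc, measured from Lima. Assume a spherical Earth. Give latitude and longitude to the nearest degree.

From cos δ = sin φ₁ sin φ₂ + cos φ₁ cos φ₂ cos Δλ, the central angle is δ ≈ 1.669 rad (95.6°).
Interpolate at f = 1/4 with slerp weights a = sin((1−f)δ)/sin δ ≈ 0.954, b = sin(fδ)/sin δ ≈ 0.407.
p = a·p₁ + b·p₂ ≈ (0.480, -0.749, -0.457); φ = arcsin(p_z) ≈ -27.18°, λ = atan2(p_y, p_x) ≈ -57.31°.

≈ lat -27°, lon -57°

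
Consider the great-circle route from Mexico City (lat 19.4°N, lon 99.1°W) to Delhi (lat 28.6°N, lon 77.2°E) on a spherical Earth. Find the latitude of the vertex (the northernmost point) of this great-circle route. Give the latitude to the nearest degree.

The great circle lies in the plane with unit normal n̂ = (p₁ × p₂)/|p₁ × p₂|.
Here n̂_z ≈ +0.072; the vertex latitude is φ_max = arccos|n̂_z| ≈ 85.9°.

≈ 86°N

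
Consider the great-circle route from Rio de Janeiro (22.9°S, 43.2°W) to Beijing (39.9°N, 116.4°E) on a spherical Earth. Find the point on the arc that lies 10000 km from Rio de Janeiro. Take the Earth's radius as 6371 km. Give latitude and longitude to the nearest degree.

Convert each endpoint to a unit vector on the sphere (x = cos φ cos λ, y = cos φ sin λ, z = sin φ).
The central angle between the endpoints is δ = arccos(p₁·p₂) ≈ 2.719 rad (155.8°). The total great-circle distance is δ·R ≈ 2.719 × 6371 ≈ 17322 km, so the target fraction is f = 10000/17322 ≈ 0.577.
Interpolate at f ≈ 0.577 with slerp weights a = sin((1−f)δ)/sin δ ≈ 2.224, b = sin(fδ)/sin δ ≈ 2.438.
p = a·p₁ + b·p₂ ≈ (0.662, 0.272, 0.698); φ = arcsin(p_z) ≈ 44.28°, λ = atan2(p_y, p_x) ≈ 22.36°.

≈ 44°N, 22°E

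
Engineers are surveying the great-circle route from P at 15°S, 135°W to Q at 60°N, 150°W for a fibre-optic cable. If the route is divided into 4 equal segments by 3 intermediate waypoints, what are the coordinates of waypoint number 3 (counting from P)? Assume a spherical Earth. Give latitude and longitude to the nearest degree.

From cos δ = sin φ₁ sin φ₂ + cos φ₁ cos φ₂ cos Δλ, the central angle is δ ≈ 1.326 rad (76.0°).
Interpolate at f = 3/4 with slerp weights a = sin((1−f)δ)/sin δ ≈ 0.335, b = sin(fδ)/sin δ ≈ 0.864.
p = a·p₁ + b·p₂ ≈ (-0.603, -0.445, 0.662); φ = arcsin(p_z) ≈ 41.43°, λ = atan2(p_y, p_x) ≈ -143.58°.

≈ 41°N, 144°W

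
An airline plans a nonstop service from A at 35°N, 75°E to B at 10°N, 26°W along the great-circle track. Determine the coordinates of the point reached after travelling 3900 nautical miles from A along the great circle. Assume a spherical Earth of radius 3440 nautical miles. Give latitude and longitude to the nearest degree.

Write both endpoints as unit vectors p₁, p₂ with components (cos φ cos λ, cos φ sin λ, sin φ).
The central angle between the endpoints is δ = arccos(p₁·p₂) ≈ 1.625 rad (93.1°). The total great-circle distance is δ·R ≈ 1.625 × 3440 ≈ 5591 nmi, so the target fraction is f = 3900/5591 ≈ 0.698.
Interpolate at f ≈ 0.698 with slerp weights a = sin((1−f)δ)/sin δ ≈ 0.473, b = sin(fδ)/sin δ ≈ 0.907.
p = a·p₁ + b·p₂ ≈ (0.903, -0.018, 0.429); φ = arcsin(p_z) ≈ 25.38°, λ = atan2(p_y, p_x) ≈ -1.13°.

≈ 25°N, 1°W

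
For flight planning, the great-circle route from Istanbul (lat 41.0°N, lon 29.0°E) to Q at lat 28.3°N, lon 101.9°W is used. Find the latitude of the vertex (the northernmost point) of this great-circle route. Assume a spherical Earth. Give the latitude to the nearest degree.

≈ 60°N

The great circle lies in the plane with unit normal n̂ = (p₁ × p₂)/|p₁ × p₂|.
Here n̂_z ≈ -0.506; the vertex latitude is φ_max = arccos|n̂_z| ≈ 59.6°.
Check via Clairaut: cos φ_max = |cos φ₁| · sin C = cos(41.0°)·sin(42.1°) ≈ 0.506, again giving ≈ 59.6°.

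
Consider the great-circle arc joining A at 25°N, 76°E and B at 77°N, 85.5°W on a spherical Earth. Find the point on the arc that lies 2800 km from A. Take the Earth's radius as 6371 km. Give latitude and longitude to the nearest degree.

≈ 50°N, 73°E

Write both endpoints as unit vectors p₁, p₂ with components (cos φ cos λ, cos φ sin λ, sin φ).
The central angle between the endpoints is δ = arccos(p₁·p₂) ≈ 1.351 rad (77.4°). The total great-circle distance is δ·R ≈ 1.351 × 6371 ≈ 8605 km, so the target fraction is f = 2800/8605 ≈ 0.325.
Interpolate at f ≈ 0.325 with slerp weights a = sin((1−f)δ)/sin δ ≈ 0.810, b = sin(fδ)/sin δ ≈ 0.436.
p = a·p₁ + b·p₂ ≈ (0.185, 0.614, 0.767); φ = arcsin(p_z) ≈ 50.09°, λ = atan2(p_y, p_x) ≈ 73.22°.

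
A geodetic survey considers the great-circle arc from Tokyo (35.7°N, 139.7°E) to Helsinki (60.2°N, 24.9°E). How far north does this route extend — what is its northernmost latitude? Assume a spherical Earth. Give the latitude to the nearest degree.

The great circle lies in the plane with unit normal n̂ = (p₁ × p₂)/|p₁ × p₂|.
Here n̂_z ≈ -0.389; the vertex latitude is φ_max = arccos|n̂_z| ≈ 67.1°.
Check via Clairaut: cos φ_max = |cos φ₁| · sin C = cos(35.7°)·sin(28.6°) ≈ 0.389, again giving ≈ 67.1°.

≈ 67°N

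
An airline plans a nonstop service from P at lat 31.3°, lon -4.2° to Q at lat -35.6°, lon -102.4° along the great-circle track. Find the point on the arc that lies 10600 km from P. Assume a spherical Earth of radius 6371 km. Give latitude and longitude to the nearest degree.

Write both endpoints as unit vectors p₁, p₂ with components (cos φ cos λ, cos φ sin λ, sin φ).
The central angle between the endpoints is δ = arccos(p₁·p₂) ≈ 1.984 rad (113.7°). The total great-circle distance is δ·R ≈ 1.984 × 6371 ≈ 12640 km, so the target fraction is f = 10600/12640 ≈ 0.839.
Interpolate at f ≈ 0.839 with slerp weights a = sin((1−f)δ)/sin δ ≈ 0.344, b = sin(fδ)/sin δ ≈ 1.087.
p = a·p₁ + b·p₂ ≈ (0.103, -0.885, -0.454); φ = arcsin(p_z) ≈ -27.02°, λ = atan2(p_y, p_x) ≈ -83.36°.

≈ lat -27°, lon -83°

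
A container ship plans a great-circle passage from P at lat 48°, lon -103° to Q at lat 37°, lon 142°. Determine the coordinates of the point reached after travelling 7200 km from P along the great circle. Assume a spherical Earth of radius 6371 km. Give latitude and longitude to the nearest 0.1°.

≈ lat 46.3°, lon 153.2°

Write both endpoints as unit vectors p₁, p₂ with components (cos φ cos λ, cos φ sin λ, sin φ).
The central angle between the endpoints is δ = arccos(p₁·p₂) ≈ 1.348 rad (77.2°). The total great-circle distance is δ·R ≈ 1.348 × 6371 ≈ 8585 km, so the target fraction is f = 7200/8585 ≈ 0.839.
Interpolate at f ≈ 0.839 with slerp weights a = sin((1−f)δ)/sin δ ≈ 0.221, b = sin(fδ)/sin δ ≈ 0.927.
p = a·p₁ + b·p₂ ≈ (-0.617, 0.312, 0.723); φ = arcsin(p_z) ≈ 46.27°, λ = atan2(p_y, p_x) ≈ 153.19°.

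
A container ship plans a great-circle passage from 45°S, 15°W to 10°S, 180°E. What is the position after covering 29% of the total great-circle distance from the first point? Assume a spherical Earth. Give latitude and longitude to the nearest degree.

≈ 75°S, 60°W

Write both endpoints as unit vectors p₁, p₂ with components (cos φ cos λ, cos φ sin λ, sin φ).
The central angle between the endpoints is δ = arccos(p₁·p₂) ≈ 2.153 rad (123.4°).
Interpolate at f = 0.29 with slerp weights a = sin((1−f)δ)/sin δ ≈ 1.196, b = sin(fδ)/sin δ ≈ 0.700.
p = a·p₁ + b·p₂ ≈ (0.128, -0.219, -0.967); φ = arcsin(p_z) ≈ -75.32°, λ = atan2(p_y, p_x) ≈ -59.73°.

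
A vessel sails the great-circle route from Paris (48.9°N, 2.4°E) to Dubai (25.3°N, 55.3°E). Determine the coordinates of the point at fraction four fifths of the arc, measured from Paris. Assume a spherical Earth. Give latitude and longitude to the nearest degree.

Convert each endpoint to a unit vector on the sphere (x = cos φ cos λ, y = cos φ sin λ, z = sin φ).
The central angle between the endpoints is δ = arccos(p₁·p₂) ≈ 0.822 rad (47.1°).
Interpolate at f = 4/5 with slerp weights a = sin((1−f)δ)/sin δ ≈ 0.223, b = sin(fδ)/sin δ ≈ 0.834.
p = a·p₁ + b·p₂ ≈ (0.576, 0.626, 0.525); φ = arcsin(p_z) ≈ 31.67°, λ = atan2(p_y, p_x) ≈ 47.39°.

≈ 32°N, 47°E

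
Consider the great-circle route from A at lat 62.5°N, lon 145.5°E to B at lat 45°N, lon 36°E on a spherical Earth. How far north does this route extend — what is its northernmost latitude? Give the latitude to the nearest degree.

≈ 69°N

The great circle lies in the plane with unit normal n̂ = (p₁ × p₂)/|p₁ × p₂|.
Here n̂_z ≈ -0.360; the vertex latitude is φ_max = arccos|n̂_z| ≈ 68.9°.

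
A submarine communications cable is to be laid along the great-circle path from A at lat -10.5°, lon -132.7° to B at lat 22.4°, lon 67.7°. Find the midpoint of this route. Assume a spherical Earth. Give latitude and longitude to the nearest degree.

≈ lat 30°, lon 157°

From cos δ = sin φ₁ sin φ₂ + cos φ₁ cos φ₂ cos Δλ, the central angle is δ ≈ 2.743 rad (157.1°).
Interpolate at f = 1/2 with slerp weights a = sin((1−f)δ)/sin δ ≈ 2.524, b = sin(fδ)/sin δ ≈ 2.524.
p = a·p₁ + b·p₂ ≈ (-0.797, 0.335, 0.502); φ = arcsin(p_z) ≈ 30.12°, λ = atan2(p_y, p_x) ≈ 157.21°.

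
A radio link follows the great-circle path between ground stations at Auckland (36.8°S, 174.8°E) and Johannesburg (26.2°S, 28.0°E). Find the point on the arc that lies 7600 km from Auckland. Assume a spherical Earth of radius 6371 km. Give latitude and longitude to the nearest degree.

Write both endpoints as unit vectors p₁, p₂ with components (cos φ cos λ, cos φ sin λ, sin φ).
The central angle between the endpoints is δ = arccos(p₁·p₂) ≈ 1.914 rad (109.7°). The total great-circle distance is δ·R ≈ 1.914 × 6371 ≈ 12195 km, so the target fraction is f = 7600/12195 ≈ 0.623.
Interpolate at f ≈ 0.623 with slerp weights a = sin((1−f)δ)/sin δ ≈ 0.701, b = sin(fδ)/sin δ ≈ 0.987.
p = a·p₁ + b·p₂ ≈ (0.223, 0.467, -0.856); φ = arcsin(p_z) ≈ -58.86°, λ = atan2(p_y, p_x) ≈ 64.49°.

≈ (59°S, 64°E)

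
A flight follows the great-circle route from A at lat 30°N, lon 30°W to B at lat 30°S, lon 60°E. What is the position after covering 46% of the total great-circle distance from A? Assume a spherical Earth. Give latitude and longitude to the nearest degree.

≈ lat 3°N, lon 12°E

Convert each endpoint to a unit vector on the sphere (x = cos φ cos λ, y = cos φ sin λ, z = sin φ).
The central angle between the endpoints is δ = arccos(p₁·p₂) ≈ 1.823 rad (104.5°).
Interpolate at f = 0.46 with slerp weights a = sin((1−f)δ)/sin δ ≈ 0.860, b = sin(fδ)/sin δ ≈ 0.768.
p = a·p₁ + b·p₂ ≈ (0.978, 0.204, 0.046); φ = arcsin(p_z) ≈ 2.64°, λ = atan2(p_y, p_x) ≈ 11.76°.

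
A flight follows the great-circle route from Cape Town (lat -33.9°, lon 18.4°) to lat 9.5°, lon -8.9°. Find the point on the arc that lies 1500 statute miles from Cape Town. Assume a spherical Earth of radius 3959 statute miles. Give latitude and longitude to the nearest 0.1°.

≈ lat -15.6°, lon 5.4°

Write both endpoints as unit vectors p₁, p₂ with components (cos φ cos λ, cos φ sin λ, sin φ).
The central angle between the endpoints is δ = arccos(p₁·p₂) ≈ 0.882 rad (50.6°). The total great-circle distance is δ·R ≈ 0.882 × 3959 ≈ 3493 mi, so the target fraction is f = 1500/3493 ≈ 0.429.
Interpolate at f ≈ 0.429 with slerp weights a = sin((1−f)δ)/sin δ ≈ 0.625, b = sin(fδ)/sin δ ≈ 0.479.
p = a·p₁ + b·p₂ ≈ (0.959, 0.091, -0.269); φ = arcsin(p_z) ≈ -15.63°, λ = atan2(p_y, p_x) ≈ 5.40°.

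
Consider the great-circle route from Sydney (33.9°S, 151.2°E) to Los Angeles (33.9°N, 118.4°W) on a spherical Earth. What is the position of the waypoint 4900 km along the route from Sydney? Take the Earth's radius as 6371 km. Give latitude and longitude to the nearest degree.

≈ 7°S, 171°W

Convert each endpoint to a unit vector on the sphere (x = cos φ cos λ, y = cos φ sin λ, z = sin φ).
The central angle between the endpoints is δ = arccos(p₁·p₂) ≈ 1.892 rad (108.4°). The total great-circle distance is δ·R ≈ 1.892 × 6371 ≈ 12055 km, so the target fraction is f = 4900/12055 ≈ 0.406.
Interpolate at f ≈ 0.406 with slerp weights a = sin((1−f)δ)/sin δ ≈ 0.950, b = sin(fδ)/sin δ ≈ 0.733.
p = a·p₁ + b·p₂ ≈ (-0.980, -0.155, -0.121); φ = arcsin(p_z) ≈ -6.95°, λ = atan2(p_y, p_x) ≈ -171.00°.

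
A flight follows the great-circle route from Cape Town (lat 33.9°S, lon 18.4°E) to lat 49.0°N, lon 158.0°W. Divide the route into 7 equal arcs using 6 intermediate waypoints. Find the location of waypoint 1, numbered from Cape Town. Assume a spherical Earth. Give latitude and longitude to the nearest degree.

≈ lat 11°S, lon 15°E

Write both endpoints as unit vectors p₁, p₂ with components (cos φ cos λ, cos φ sin λ, sin φ).
The central angle between the endpoints is δ = arccos(p₁·p₂) ≈ 2.874 rad (164.7°).
Interpolate at f = 1/7 with slerp weights a = sin((1−f)δ)/sin δ ≈ 2.372, b = sin(fδ)/sin δ ≈ 1.509.
p = a·p₁ + b·p₂ ≈ (0.950, 0.251, -0.184); φ = arcsin(p_z) ≈ -10.61°, λ = atan2(p_y, p_x) ≈ 14.77°.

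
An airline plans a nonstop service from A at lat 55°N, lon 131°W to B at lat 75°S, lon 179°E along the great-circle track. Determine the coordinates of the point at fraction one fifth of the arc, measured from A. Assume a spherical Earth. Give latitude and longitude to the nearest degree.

Convert each endpoint to a unit vector on the sphere (x = cos φ cos λ, y = cos φ sin λ, z = sin φ).
The central angle between the endpoints is δ = arccos(p₁·p₂) ≈ 2.340 rad (134.1°).
Interpolate at f = 1/5 with slerp weights a = sin((1−f)δ)/sin δ ≈ 1.330, b = sin(fδ)/sin δ ≈ 0.628.
p = a·p₁ + b·p₂ ≈ (-0.663, -0.573, 0.482); φ = arcsin(p_z) ≈ 28.84°, λ = atan2(p_y, p_x) ≈ -139.17°.

≈ lat 29°N, lon 139°W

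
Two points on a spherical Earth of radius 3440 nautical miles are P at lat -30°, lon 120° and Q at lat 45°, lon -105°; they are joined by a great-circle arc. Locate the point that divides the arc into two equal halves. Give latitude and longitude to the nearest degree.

From cos δ = sin φ₁ sin φ₂ + cos φ₁ cos φ₂ cos Δλ, the central angle is δ ≈ 2.476 rad (141.9°).
Interpolate at f = 1/2 with slerp weights a = sin((1−f)δ)/sin δ ≈ 1.531, b = sin(fδ)/sin δ ≈ 1.531.
p = a·p₁ + b·p₂ ≈ (-0.943, 0.103, 0.317); φ = arcsin(p_z) ≈ 18.48°, λ = atan2(p_y, p_x) ≈ 173.79°.

≈ lat 18°, lon 174°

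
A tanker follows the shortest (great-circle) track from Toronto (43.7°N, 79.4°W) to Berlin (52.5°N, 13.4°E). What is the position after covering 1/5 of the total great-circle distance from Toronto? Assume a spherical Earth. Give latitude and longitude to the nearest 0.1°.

≈ 51.1°N, 66.1°W

From cos δ = sin φ₁ sin φ₂ + cos φ₁ cos φ₂ cos Δλ, the central angle is δ ≈ 1.016 rad (58.2°).
Interpolate at f = 1/5 with slerp weights a = sin((1−f)δ)/sin δ ≈ 0.854, b = sin(fδ)/sin δ ≈ 0.237.
p = a·p₁ + b·p₂ ≈ (0.254, -0.574, 0.779); φ = arcsin(p_z) ≈ 51.14°, λ = atan2(p_y, p_x) ≈ -66.10°.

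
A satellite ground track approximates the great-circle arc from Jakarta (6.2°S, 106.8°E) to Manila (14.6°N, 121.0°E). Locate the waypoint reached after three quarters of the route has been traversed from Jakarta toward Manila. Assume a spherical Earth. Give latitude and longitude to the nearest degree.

≈ 9°N, 117°E

Convert each endpoint to a unit vector on the sphere (x = cos φ cos λ, y = cos φ sin λ, z = sin φ).
The central angle between the endpoints is δ = arccos(p₁·p₂) ≈ 0.438 rad (25.1°).
Interpolate at f = 3/4 with slerp weights a = sin((1−f)δ)/sin δ ≈ 0.258, b = sin(fδ)/sin δ ≈ 0.761.
p = a·p₁ + b·p₂ ≈ (-0.453, 0.876, 0.164); φ = arcsin(p_z) ≈ 9.43°, λ = atan2(p_y, p_x) ≈ 117.35°.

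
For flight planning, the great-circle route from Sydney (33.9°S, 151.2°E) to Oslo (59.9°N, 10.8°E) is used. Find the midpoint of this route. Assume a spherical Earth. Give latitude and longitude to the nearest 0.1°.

From cos δ = sin φ₁ sin φ₂ + cos φ₁ cos φ₂ cos Δλ, the central angle is δ ≈ 2.504 rad (143.4°).
Interpolate at f = 1/2 with slerp weights a = sin((1−f)δ)/sin δ ≈ 1.594, b = sin(fδ)/sin δ ≈ 1.594.
p = a·p₁ + b·p₂ ≈ (-0.374, 0.787, 0.490); φ = arcsin(p_z) ≈ 29.35°, λ = atan2(p_y, p_x) ≈ 115.42°.

≈ 29.3°N, 115.4°E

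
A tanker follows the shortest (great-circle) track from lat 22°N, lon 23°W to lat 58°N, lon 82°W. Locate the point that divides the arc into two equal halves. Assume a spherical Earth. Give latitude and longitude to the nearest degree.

The haversine formula gives a central angle δ ≈ 0.963 rad (55.2°) between the endpoints.
Interpolate at f = 1/2 with slerp weights a = sin((1−f)δ)/sin δ ≈ 0.564, b = sin(fδ)/sin δ ≈ 0.564.
p = a·p₁ + b·p₂ ≈ (0.523, -0.500, 0.690); φ = arcsin(p_z) ≈ 43.62°, λ = atan2(p_y, p_x) ≈ -43.73°.

≈ lat 44°N, lon 44°W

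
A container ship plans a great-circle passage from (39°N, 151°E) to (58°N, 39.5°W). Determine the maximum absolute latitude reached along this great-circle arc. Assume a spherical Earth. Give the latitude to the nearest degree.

The great circle lies in the plane with unit normal n̂ = (p₁ × p₂)/|p₁ × p₂|.
Here n̂_z ≈ +0.076; the vertex latitude is φ_max = arccos|n̂_z| ≈ 85.7°.
Check via Clairaut: cos φ_max = |cos φ₁| · sin C = cos(39.0°)·sin(5.6°) ≈ 0.076, again giving ≈ 85.7°.

≈ 86°N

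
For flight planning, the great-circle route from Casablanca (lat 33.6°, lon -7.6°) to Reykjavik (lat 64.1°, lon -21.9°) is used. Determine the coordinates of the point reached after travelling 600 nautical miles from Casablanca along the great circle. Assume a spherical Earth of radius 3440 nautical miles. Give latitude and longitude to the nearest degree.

≈ lat 43°, lon -10°

Convert each endpoint to a unit vector on the sphere (x = cos φ cos λ, y = cos φ sin λ, z = sin φ).
The central angle between the endpoints is δ = arccos(p₁·p₂) ≈ 0.554 rad (31.7°). The total great-circle distance is δ·R ≈ 0.554 × 3440 ≈ 1906 nmi, so the target fraction is f = 600/1906 ≈ 0.315.
Interpolate at f ≈ 0.315 with slerp weights a = sin((1−f)δ)/sin δ ≈ 0.704, b = sin(fδ)/sin δ ≈ 0.330.
p = a·p₁ + b·p₂ ≈ (0.715, -0.131, 0.686); φ = arcsin(p_z) ≈ 43.35°, λ = atan2(p_y, p_x) ≈ -10.40°.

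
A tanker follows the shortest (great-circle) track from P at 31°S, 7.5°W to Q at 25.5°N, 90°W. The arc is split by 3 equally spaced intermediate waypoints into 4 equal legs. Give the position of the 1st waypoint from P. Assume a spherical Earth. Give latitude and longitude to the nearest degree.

Convert each endpoint to a unit vector on the sphere (x = cos φ cos λ, y = cos φ sin λ, z = sin φ).
The central angle between the endpoints is δ = arccos(p₁·p₂) ≈ 1.692 rad (96.9°).
Interpolate at f = 1/4 with slerp weights a = sin((1−f)δ)/sin δ ≈ 0.962, b = sin(fδ)/sin δ ≈ 0.413.
p = a·p₁ + b·p₂ ≈ (0.817, -0.481, -0.317); φ = arcsin(p_z) ≈ -18.50°, λ = atan2(p_y, p_x) ≈ -30.47°.

≈ 19°S, 30°W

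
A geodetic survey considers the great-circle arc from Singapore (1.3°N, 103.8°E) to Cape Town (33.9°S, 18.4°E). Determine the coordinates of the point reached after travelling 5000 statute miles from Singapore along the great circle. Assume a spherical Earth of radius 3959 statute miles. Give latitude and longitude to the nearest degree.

Write both endpoints as unit vectors p₁, p₂ with components (cos φ cos λ, cos φ sin λ, sin φ).
The central angle between the endpoints is δ = arccos(p₁·p₂) ≈ 1.517 rad (86.9°). The total great-circle distance is δ·R ≈ 1.517 × 3959 ≈ 6005 mi, so the target fraction is f = 5000/6005 ≈ 0.833.
Interpolate at f ≈ 0.833 with slerp weights a = sin((1−f)δ)/sin δ ≈ 0.252, b = sin(fδ)/sin δ ≈ 0.954.
p = a·p₁ + b·p₂ ≈ (0.692, 0.494, -0.527); φ = arcsin(p_z) ≈ -31.78°, λ = atan2(p_y, p_x) ≈ 35.55°.

≈ 32°S, 36°E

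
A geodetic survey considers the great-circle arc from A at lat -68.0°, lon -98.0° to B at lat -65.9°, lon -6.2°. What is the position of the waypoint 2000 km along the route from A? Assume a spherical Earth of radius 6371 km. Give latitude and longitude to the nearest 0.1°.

From cos δ = sin φ₁ sin φ₂ + cos φ₁ cos φ₂ cos Δλ, the central angle is δ ≈ 0.571 rad (32.7°). The total great-circle distance is δ·R ≈ 0.571 × 6371 ≈ 3635 km, so the target fraction is f = 2000/3635 ≈ 0.550.
Interpolate at f ≈ 0.550 with slerp weights a = sin((1−f)δ)/sin δ ≈ 0.470, b = sin(fδ)/sin δ ≈ 0.572.
p = a·p₁ + b·p₂ ≈ (0.208, -0.200, -0.958); φ = arcsin(p_z) ≈ -73.27°, λ = atan2(p_y, p_x) ≈ -43.88°.

≈ lat -73.3°, lon -43.9°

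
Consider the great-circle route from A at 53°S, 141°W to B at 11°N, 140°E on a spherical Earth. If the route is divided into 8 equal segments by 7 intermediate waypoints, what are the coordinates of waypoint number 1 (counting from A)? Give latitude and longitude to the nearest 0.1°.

≈ 48.6°S, 158.0°W

Write both endpoints as unit vectors p₁, p₂ with components (cos φ cos λ, cos φ sin λ, sin φ).
The central angle between the endpoints is δ = arccos(p₁·p₂) ≈ 1.610 rad (92.3°).
Interpolate at f = 1/8 with slerp weights a = sin((1−f)δ)/sin δ ≈ 0.988, b = sin(fδ)/sin δ ≈ 0.200.
p = a·p₁ + b·p₂ ≈ (-0.612, -0.248, -0.751); φ = arcsin(p_z) ≈ -48.65°, λ = atan2(p_y, p_x) ≈ -157.97°.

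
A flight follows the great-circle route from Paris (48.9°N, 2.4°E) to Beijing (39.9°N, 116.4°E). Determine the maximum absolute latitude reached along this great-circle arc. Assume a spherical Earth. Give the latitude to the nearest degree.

The great circle lies in the plane with unit normal n̂ = (p₁ × p₂)/|p₁ × p₂|.
Here n̂_z ≈ +0.480; the vertex latitude is φ_max = arccos|n̂_z| ≈ 61.3°.

≈ 61°N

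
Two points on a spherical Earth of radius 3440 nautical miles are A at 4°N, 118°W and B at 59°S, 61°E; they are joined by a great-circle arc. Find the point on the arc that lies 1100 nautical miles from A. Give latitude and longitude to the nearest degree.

Write both endpoints as unit vectors p₁, p₂ with components (cos φ cos λ, cos φ sin λ, sin φ).
The central angle between the endpoints is δ = arccos(p₁·p₂) ≈ 2.182 rad (125.0°). The total great-circle distance is δ·R ≈ 2.182 × 3440 ≈ 7505 nmi, so the target fraction is f = 1100/7505 ≈ 0.147.
Interpolate at f ≈ 0.147 with slerp weights a = sin((1−f)δ)/sin δ ≈ 1.169, b = sin(fδ)/sin δ ≈ 0.384.
p = a·p₁ + b·p₂ ≈ (-0.452, -0.857, -0.247); φ = arcsin(p_z) ≈ -14.32°, λ = atan2(p_y, p_x) ≈ -117.80°.

≈ 14°S, 118°W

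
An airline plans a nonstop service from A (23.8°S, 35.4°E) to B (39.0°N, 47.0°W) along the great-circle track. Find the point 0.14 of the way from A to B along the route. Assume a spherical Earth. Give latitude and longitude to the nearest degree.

≈ (15°S, 24°E)

Convert each endpoint to a unit vector on the sphere (x = cos φ cos λ, y = cos φ sin λ, z = sin φ).
The central angle between the endpoints is δ = arccos(p₁·p₂) ≈ 1.731 rad (99.2°).
Interpolate at f = 0.14 with slerp weights a = sin((1−f)δ)/sin δ ≈ 1.010, b = sin(fδ)/sin δ ≈ 0.243.
p = a·p₁ + b·p₂ ≈ (0.882, 0.397, -0.254); φ = arcsin(p_z) ≈ -14.74°, λ = atan2(p_y, p_x) ≈ 24.23°.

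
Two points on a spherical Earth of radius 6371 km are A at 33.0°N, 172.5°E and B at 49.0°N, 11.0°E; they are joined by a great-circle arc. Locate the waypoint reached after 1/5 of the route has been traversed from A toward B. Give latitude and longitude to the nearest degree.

Write both endpoints as unit vectors p₁, p₂ with components (cos φ cos λ, cos φ sin λ, sin φ).
The central angle between the endpoints is δ = arccos(p₁·p₂) ≈ 1.682 rad (96.4°).
Interpolate at f = 1/5 with slerp weights a = sin((1−f)δ)/sin δ ≈ 0.981, b = sin(fδ)/sin δ ≈ 0.332.
p = a·p₁ + b·p₂ ≈ (-0.602, 0.149, 0.785); φ = arcsin(p_z) ≈ 51.70°, λ = atan2(p_y, p_x) ≈ 166.10°.

≈ 52°N, 166°E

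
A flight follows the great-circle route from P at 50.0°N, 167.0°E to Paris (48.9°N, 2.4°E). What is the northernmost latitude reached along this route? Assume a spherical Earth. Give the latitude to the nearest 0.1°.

The great circle lies in the plane with unit normal n̂ = (p₁ × p₂)/|p₁ × p₂|.
Here n̂_z ≈ -0.114; the vertex latitude is φ_max = arccos|n̂_z| ≈ 83.5°.
Check via Clairaut: cos φ_max = |cos φ₁| · sin C = cos(50.0°)·sin(10.2°) ≈ 0.114, again giving ≈ 83.5°.

≈ 83.5°N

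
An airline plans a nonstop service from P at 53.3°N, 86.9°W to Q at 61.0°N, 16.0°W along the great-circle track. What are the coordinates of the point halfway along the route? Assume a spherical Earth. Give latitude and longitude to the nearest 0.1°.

Convert each endpoint to a unit vector on the sphere (x = cos φ cos λ, y = cos φ sin λ, z = sin φ).
The central angle between the endpoints is δ = arccos(p₁·p₂) ≈ 0.650 rad (37.2°).
Interpolate at f = 1/2 with slerp weights a = sin((1−f)δ)/sin δ ≈ 0.528, b = sin(fδ)/sin δ ≈ 0.528.
p = a·p₁ + b·p₂ ≈ (0.263, -0.385, 0.885); φ = arcsin(p_z) ≈ 62.19°, λ = atan2(p_y, p_x) ≈ -55.69°.

≈ 62.2°N, 55.7°W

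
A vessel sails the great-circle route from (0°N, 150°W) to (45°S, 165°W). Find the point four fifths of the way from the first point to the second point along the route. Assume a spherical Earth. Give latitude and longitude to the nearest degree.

The haversine formula gives a central angle δ ≈ 0.819 rad (46.9°) between the endpoints.
Interpolate at f = 4/5 with slerp weights a = sin((1−f)δ)/sin δ ≈ 0.223, b = sin(fδ)/sin δ ≈ 0.834.
p = a·p₁ + b·p₂ ≈ (-0.763, -0.264, -0.590); φ = arcsin(p_z) ≈ -36.14°, λ = atan2(p_y, p_x) ≈ -160.90°.

≈ (36°S, 161°W)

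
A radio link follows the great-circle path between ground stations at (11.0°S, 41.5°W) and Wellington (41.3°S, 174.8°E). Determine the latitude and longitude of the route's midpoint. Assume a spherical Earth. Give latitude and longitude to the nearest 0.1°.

≈ (55.6°S, 91.3°W)

The haversine formula gives a central angle δ ≈ 2.058 rad (117.9°) between the endpoints.
Interpolate at f = 1/2 with slerp weights a = sin((1−f)δ)/sin δ ≈ 0.970, b = sin(fδ)/sin δ ≈ 0.970.
p = a·p₁ + b·p₂ ≈ (-0.013, -0.565, -0.825); φ = arcsin(p_z) ≈ -55.60°, λ = atan2(p_y, p_x) ≈ -91.28°.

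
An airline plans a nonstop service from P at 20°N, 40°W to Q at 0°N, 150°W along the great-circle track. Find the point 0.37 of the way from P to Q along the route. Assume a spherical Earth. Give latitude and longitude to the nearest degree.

≈ 20°N, 83°W

Write both endpoints as unit vectors p₁, p₂ with components (cos φ cos λ, cos φ sin λ, sin φ).
The central angle between the endpoints is δ = arccos(p₁·p₂) ≈ 1.898 rad (108.7°).
Interpolate at f = 0.37 with slerp weights a = sin((1−f)δ)/sin δ ≈ 0.983, b = sin(fδ)/sin δ ≈ 0.682.
p = a·p₁ + b·p₂ ≈ (0.117, -0.935, 0.336); φ = arcsin(p_z) ≈ 19.64°, λ = atan2(p_y, p_x) ≈ -82.89°.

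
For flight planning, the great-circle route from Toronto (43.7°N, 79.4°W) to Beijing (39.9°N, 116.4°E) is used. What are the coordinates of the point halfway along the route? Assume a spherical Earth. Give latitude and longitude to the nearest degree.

Convert each endpoint to a unit vector on the sphere (x = cos φ cos λ, y = cos φ sin λ, z = sin φ).
The central angle between the endpoints is δ = arccos(p₁·p₂) ≈ 1.661 rad (95.2°).
Interpolate at f = 1/2 with slerp weights a = sin((1−f)δ)/sin δ ≈ 0.741, b = sin(fδ)/sin δ ≈ 0.741.
p = a·p₁ + b·p₂ ≈ (-0.154, -0.017, 0.988); φ = arcsin(p_z) ≈ 81.07°, λ = atan2(p_y, p_x) ≈ -173.57°.

≈ 81°N, 174°W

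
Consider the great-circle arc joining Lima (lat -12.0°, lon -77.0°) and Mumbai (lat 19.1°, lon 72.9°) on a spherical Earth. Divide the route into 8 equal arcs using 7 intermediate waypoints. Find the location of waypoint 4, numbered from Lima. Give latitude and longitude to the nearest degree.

≈ lat 13°, lon -6°

Write both endpoints as unit vectors p₁, p₂ with components (cos φ cos λ, cos φ sin λ, sin φ).
The central angle between the endpoints is δ = arccos(p₁·p₂) ≈ 2.621 rad (150.2°).
Interpolate at f = 4/8 with slerp weights a = sin((1−f)δ)/sin δ ≈ 1.944, b = sin(fδ)/sin δ ≈ 1.944.
p = a·p₁ + b·p₂ ≈ (0.968, -0.097, 0.232); φ = arcsin(p_z) ≈ 13.41°, λ = atan2(p_y, p_x) ≈ -5.72°.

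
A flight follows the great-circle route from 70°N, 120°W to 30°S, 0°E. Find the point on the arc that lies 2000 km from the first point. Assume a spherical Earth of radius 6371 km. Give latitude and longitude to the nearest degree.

Write both endpoints as unit vectors p₁, p₂ with components (cos φ cos λ, cos φ sin λ, sin φ).
The central angle between the endpoints is δ = arccos(p₁·p₂) ≈ 2.237 rad (128.2°). The total great-circle distance is δ·R ≈ 2.237 × 6371 ≈ 14251 km, so the target fraction is f = 2000/14251 ≈ 0.140.
Interpolate at f ≈ 0.140 with slerp weights a = sin((1−f)δ)/sin δ ≈ 1.194, b = sin(fδ)/sin δ ≈ 0.393.
p = a·p₁ + b·p₂ ≈ (0.136, -0.354, 0.925); φ = arcsin(p_z) ≈ 67.74°, λ = atan2(p_y, p_x) ≈ -68.97°.

≈ 68°N, 69°W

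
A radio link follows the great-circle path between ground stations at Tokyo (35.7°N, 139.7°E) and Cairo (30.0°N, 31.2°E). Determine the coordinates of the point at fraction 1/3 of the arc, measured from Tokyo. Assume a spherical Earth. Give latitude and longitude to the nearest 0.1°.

≈ 47.2°N, 104.2°E

Write both endpoints as unit vectors p₁, p₂ with components (cos φ cos λ, cos φ sin λ, sin φ).
The central angle between the endpoints is δ = arccos(p₁·p₂) ≈ 1.502 rad (86.1°).
Interpolate at f = 1/3 with slerp weights a = sin((1−f)δ)/sin δ ≈ 0.844, b = sin(fδ)/sin δ ≈ 0.481.
p = a·p₁ + b·p₂ ≈ (-0.166, 0.659, 0.733); φ = arcsin(p_z) ≈ 47.16°, λ = atan2(p_y, p_x) ≈ 104.17°.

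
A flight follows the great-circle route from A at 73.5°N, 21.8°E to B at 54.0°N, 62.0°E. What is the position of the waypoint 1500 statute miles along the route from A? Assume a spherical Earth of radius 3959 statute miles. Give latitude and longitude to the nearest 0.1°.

Convert each endpoint to a unit vector on the sphere (x = cos φ cos λ, y = cos φ sin λ, z = sin φ).
The central angle between the endpoints is δ = arccos(p₁·p₂) ≈ 0.444 rad (25.4°). The total great-circle distance is δ·R ≈ 0.444 × 3959 ≈ 1756 mi, so the target fraction is f = 1500/1756 ≈ 0.854.
Interpolate at f ≈ 0.854 with slerp weights a = sin((1−f)δ)/sin δ ≈ 0.151, b = sin(fδ)/sin δ ≈ 0.862.
p = a·p₁ + b·p₂ ≈ (0.278, 0.463, 0.842); φ = arcsin(p_z) ≈ 57.32°, λ = atan2(p_y, p_x) ≈ 59.07°.

≈ 57.3°N, 59.1°E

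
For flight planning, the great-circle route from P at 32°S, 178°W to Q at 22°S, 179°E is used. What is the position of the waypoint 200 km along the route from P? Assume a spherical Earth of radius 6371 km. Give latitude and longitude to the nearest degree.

≈ 30°S, 179°W

Write both endpoints as unit vectors p₁, p₂ with components (cos φ cos λ, cos φ sin λ, sin φ).
The central angle between the endpoints is δ = arccos(p₁·p₂) ≈ 0.181 rad (10.3°). The total great-circle distance is δ·R ≈ 0.181 × 6371 ≈ 1151 km, so the target fraction is f = 200/1151 ≈ 0.174.
Interpolate at f ≈ 0.174 with slerp weights a = sin((1−f)δ)/sin δ ≈ 0.828, b = sin(fδ)/sin δ ≈ 0.175.
p = a·p₁ + b·p₂ ≈ (-0.863, -0.022, -0.504); φ = arcsin(p_z) ≈ -30.27°, λ = atan2(p_y, p_x) ≈ -178.56°.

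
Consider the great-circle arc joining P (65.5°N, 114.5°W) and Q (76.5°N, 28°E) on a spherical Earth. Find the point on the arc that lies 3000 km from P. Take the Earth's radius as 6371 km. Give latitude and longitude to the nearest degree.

From cos δ = sin φ₁ sin φ₂ + cos φ₁ cos φ₂ cos Δλ, the central angle is δ ≈ 0.630 rad (36.1°). The total great-circle distance is δ·R ≈ 0.630 × 6371 ≈ 4014 km, so the target fraction is f = 3000/4014 ≈ 0.747.
Interpolate at f ≈ 0.747 with slerp weights a = sin((1−f)δ)/sin δ ≈ 0.269, b = sin(fδ)/sin δ ≈ 0.770.
p = a·p₁ + b·p₂ ≈ (0.112, -0.017, 0.994); φ = arcsin(p_z) ≈ 83.47°, λ = atan2(p_y, p_x) ≈ -8.65°.

≈ (83°N, 9°W)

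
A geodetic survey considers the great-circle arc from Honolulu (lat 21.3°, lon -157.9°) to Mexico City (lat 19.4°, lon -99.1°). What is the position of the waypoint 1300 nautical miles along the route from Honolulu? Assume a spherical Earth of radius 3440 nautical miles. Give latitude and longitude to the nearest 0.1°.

≈ lat 23.1°, lon -134.6°

Convert each endpoint to a unit vector on the sphere (x = cos φ cos λ, y = cos φ sin λ, z = sin φ).
The central angle between the endpoints is δ = arccos(p₁·p₂) ≈ 0.957 rad (54.8°). The total great-circle distance is δ·R ≈ 0.957 × 3440 ≈ 3292 nmi, so the target fraction is f = 1300/3292 ≈ 0.395.
Interpolate at f ≈ 0.395 with slerp weights a = sin((1−f)δ)/sin δ ≈ 0.670, b = sin(fδ)/sin δ ≈ 0.451.
p = a·p₁ + b·p₂ ≈ (-0.645, -0.655, 0.393); φ = arcsin(p_z) ≈ 23.15°, λ = atan2(p_y, p_x) ≈ -134.57°.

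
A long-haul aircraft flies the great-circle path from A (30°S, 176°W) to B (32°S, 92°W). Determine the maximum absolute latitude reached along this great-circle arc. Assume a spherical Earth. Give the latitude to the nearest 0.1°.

The great circle lies in the plane with unit normal n̂ = (p₁ × p₂)/|p₁ × p₂|.
Here n̂_z ≈ +0.777; the vertex latitude is φ_max = arccos|n̂_z| ≈ 39.0°.
Check via Clairaut: cos φ_max = |cos φ₁| · sin C = cos(30.0°)·sin(116.2°) ≈ 0.777, again giving ≈ 39.0°.

≈ 39.0°S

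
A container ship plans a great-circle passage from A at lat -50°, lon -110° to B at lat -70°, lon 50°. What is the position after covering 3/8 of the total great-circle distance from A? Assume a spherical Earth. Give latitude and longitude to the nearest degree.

The haversine formula gives a central angle δ ≈ 1.032 rad (59.1°) between the endpoints.
Interpolate at f = 3/8 with slerp weights a = sin((1−f)δ)/sin δ ≈ 0.700, b = sin(fδ)/sin δ ≈ 0.440.
p = a·p₁ + b·p₂ ≈ (-0.057, -0.308, -0.950); φ = arcsin(p_z) ≈ -71.75°, λ = atan2(p_y, p_x) ≈ -100.55°.

≈ lat -72°, lon -101°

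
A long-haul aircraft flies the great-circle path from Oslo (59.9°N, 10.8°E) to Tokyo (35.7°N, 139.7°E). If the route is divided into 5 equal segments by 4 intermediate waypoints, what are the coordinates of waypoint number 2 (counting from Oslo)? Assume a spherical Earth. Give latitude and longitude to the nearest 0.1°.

≈ (69.9°N, 83.4°E)

Write both endpoints as unit vectors p₁, p₂ with components (cos φ cos λ, cos φ sin λ, sin φ).
The central angle between the endpoints is δ = arccos(p₁·p₂) ≈ 1.319 rad (75.6°).
Interpolate at f = 2/5 with slerp weights a = sin((1−f)δ)/sin δ ≈ 0.735, b = sin(fδ)/sin δ ≈ 0.520.
p = a·p₁ + b·p₂ ≈ (0.040, 0.342, 0.939); φ = arcsin(p_z) ≈ 69.86°, λ = atan2(p_y, p_x) ≈ 83.35°.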